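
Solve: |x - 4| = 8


An absolute value equation |expr| = 8 gives two cases:
Case 1: x - 4 = 8
  x = 12, so x = 12
Case 2: x - 4 = -8
  x = -4, so x = -4

x = -4, x = 12


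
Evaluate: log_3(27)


We need the exponent such that 3^? = 27
3^3 = 27
Therefore log_3(27) = 3

3


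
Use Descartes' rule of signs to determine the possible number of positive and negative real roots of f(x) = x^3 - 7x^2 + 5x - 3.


Descartes' rule of signs:

For positive roots, count sign changes in f(x) = x^3 - 7x^2 + 5x - 3:
Signs of coefficients: +, -, +, -
Number of sign changes: 3
Possible positive real roots: 3, 1

For negative roots, examine f(-x) = -x^3 - 7x^2 - 5x - 3:
Signs of coefficients: -, -, -, -
Number of sign changes: 0
Possible negative real roots: 0

Positive roots: 3 or 1; Negative roots: 0


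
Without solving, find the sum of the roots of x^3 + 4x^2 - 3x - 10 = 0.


By Vieta's formulas for x^3 + bx^2 + cx + d = 0:
  r1 + r2 + r3 = -b/a = -4
  r1*r2 + r1*r3 + r2*r3 = c/a = -3
  r1*r2*r3 = -d/a = 10


Sum = -4


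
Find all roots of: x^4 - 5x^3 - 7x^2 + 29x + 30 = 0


Let p(x) = x^4 - 5x^3 - 7x^2 + 29x + 30. By the rational root theorem (leading coefficient 1), any rational root is an integer divisor of 30: try ±1, ±2, ... in turn.
Test x = 1: value = 48 ≠ 0.
Test x = -1: value = 0 ✓, so (x + 1) is a factor.
Synthetic division by (x + 1): bring down 1; 1(-1) - 5 = -6; (-6)(-1) - 7 = -1; (-1)(-1) + 29 = 30; 30(-1) + 30 = 0 → quotient x^3 - 6x^2 - x + 30, remainder 0.
Continue with the quotient x^3 - 6x^2 - x + 30 (candidates must divide 30; re-test x = -1 first in case it repeats).
Test x = -1: value = 24 ≠ 0.
Test x = 2: value = 12 ≠ 0.
Test x = -2: value = 0 ✓, so (x + 2) is a factor.
Synthetic division by (x + 2): bring down 1; 1(-2) - 6 = -8; (-8)(-2) - 1 = 15; 15(-2) + 30 = 0 → quotient x^2 - 8x + 15, remainder 0.
Solve the quadratic x^2 - 8x + 15 = 0: discriminant = (-8)^2 - 4(1)(15) = 64 - 60 = 4.
sqrt(4) = 2, so x = (8 ± 2)/2: x = 5 or x = 3.
Collecting all roots found:

x = -2, x = -1, x = 3, x = 5


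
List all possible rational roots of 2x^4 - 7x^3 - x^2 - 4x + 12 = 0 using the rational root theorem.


Rational root theorem: possible roots are ±p/q where:
  p divides the constant term (12): p ∈ {1, 2, 3, 4, 6, 12}
  q divides the leading coefficient (2): q ∈ {1, 2}

All possible rational roots: -12, -6, -4, -3, -2, -3/2, -1, -1/2, 1/2, 1, 3/2, 2, 3, 4, 6, 12

-12, -6, -4, -3, -2, -3/2, -1, -1/2, 1/2, 1, 3/2, 2, 3, 4, 6, 12


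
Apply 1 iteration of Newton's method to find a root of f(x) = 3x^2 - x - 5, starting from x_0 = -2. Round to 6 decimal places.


Newton's method: x_(n+1) = x_n - f(x_n)/f'(x_n)
f(x) = 3x^2 - x - 5
f'(x) = 6x - 1

Iteration 1:
  f(-2.000000) = 9.000000
  f'(-2.000000) = -13.000000
  x_1 = -2.000000 - (9.000000)/(-13.000000) = -1.307692

x_1 = -1.307692


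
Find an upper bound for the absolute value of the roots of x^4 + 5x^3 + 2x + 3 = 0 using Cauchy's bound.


Cauchy's bound: all roots r satisfy |r| <= 1 + max(|a_i/a_n|) for i = 0,...,n-1
where a_n is the leading coefficient.

Coefficients: [1, 5, 0, 2, 3]
Leading coefficient a_n = 1
Ratios |a_i/a_n|: 5, 0, 2, 3
Maximum ratio: 5
Cauchy's bound: |r| <= 1 + 5 = 6

Upper bound = 6


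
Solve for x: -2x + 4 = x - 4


Starting with: -2x + 4 = x - 4
Move all x terms to left: (-2 - 1)x = -4 - 4
Simplify: -3x = -8
Divide both sides by -3: x = 8/3

x = 8/3


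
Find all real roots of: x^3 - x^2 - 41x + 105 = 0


Let p(x) = x^3 - x^2 - 41x + 105. By the rational root theorem (leading coefficient 1), any rational root is an integer divisor of 105: try ±1, ±2, ... in turn.
Test x = 1: value = 64 ≠ 0.
Test x = -1: value = 144 ≠ 0.
Test x = 3: value = 0 ✓, so (x - 3) is a factor.
Synthetic division by (x - 3): bring down 1; 1(3) - 1 = 2; 2(3) - 41 = -35; (-35)(3) + 105 = 0 → quotient x^2 + 2x - 35, remainder 0.
Solve the quadratic x^2 + 2x - 35 = 0: discriminant = 2^2 - 4(1)(-35) = 4 + 140 = 144.
sqrt(144) = 12, so x = (-2 ± 12)/2: x = 5 or x = -7.

x = -7, x = 3, x = 5


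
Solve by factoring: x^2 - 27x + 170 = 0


We need two numbers that multiply to 170 and add to -27.
Those numbers are -10 and -17 (since (-10) * (-17) = 170 and (-10) + (-17) = -27).
So x^2 - 27x + 170 = (x - 10)(x - 17) = 0
Setting each factor to zero: x = 10 or x = 17

x = 10, x = 17


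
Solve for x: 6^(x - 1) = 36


Express both sides with the same base.
36 = 6^2
Since the bases match, equate exponents: x - 1 = 2
So x = 2 - (-1) = 3

x = 3


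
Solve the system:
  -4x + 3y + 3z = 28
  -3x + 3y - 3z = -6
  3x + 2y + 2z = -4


Using Cramer's rule. Expand each determinant along the first row.
D  = (-4)*[3*2 - (-3)*2] - 3*[(-3)*2 - (-3)*3] + 3*[(-3)*2 - 3*3]
  = (-4)*(12) - 3*(3) + 3*(-15) = -102
Dx = 28*[3*2 - (-3)*2] - 3*[(-6)*2 - (-3)*(-4)] + 3*[(-6)*2 - 3*(-4)]
  = 28*(12) - 3*(-24) + 3*(0) = 408
Dy = (-4)*[(-6)*2 - (-3)*(-4)] - 28*[(-3)*2 - (-3)*3] + 3*[(-3)*(-4) - (-6)*3]
  = (-4)*(-24) - 28*(3) + 3*(30) = 102
Dz = (-4)*[3*(-4) - (-6)*2] - 3*[(-3)*(-4) - (-6)*3] + 28*[(-3)*2 - 3*3]
  = (-4)*(0) - 3*(30) + 28*(-15) = -510
x = Dx/D = 408/-102 = -4, y = Dy/D = 102/-102 = -1, z = Dz/D = -510/-102 = 5
Check eq1: (-4)(-4) + (3)(-1) + (3)(5) = 28 = 28 ✓
Check eq2: (-3)(-4) + (3)(-1) + (-3)(5) = -6 = -6 ✓
Check eq3: (3)(-4) + (2)(-1) + (2)(5) = -4 = -4 ✓

x = -4, y = -1, z = 5


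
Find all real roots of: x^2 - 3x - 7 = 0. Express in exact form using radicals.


Using the quadratic formula: x = (-b ± sqrt(b^2 - 4ac)) / (2a)
Here a = 1, b = -3, c = -7
Discriminant = b^2 - 4ac = (-3)^2 - 4(1)(-7) = 9 + 28 = 37
Since discriminant = 37 > 0, there are two real roots.
x = (3 ± sqrt(37)) / 2
Numerically: x ≈ 4.5414 or x ≈ -1.5414

x = (3 + sqrt(37)) / 2 or x = (3 - sqrt(37)) / 2


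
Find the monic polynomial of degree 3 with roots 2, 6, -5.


A monic polynomial with roots 2, 6, -5 is:
p(x) = (x - 2)(x - 6)(x + 5)
After multiplying by (x - 2): x - 2
After multiplying by (x - 6): x^2 - 8x + 12
After multiplying by (x + 5): x^3 - 3x^2 - 28x + 60

x^3 - 3x^2 - 28x + 60


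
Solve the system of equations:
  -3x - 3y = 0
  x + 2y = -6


Using Cramer's rule:
Determinant D = (-3)(2) - (1)(-3) = -6 + 3 = -3
Dx = (0)(2) - (-6)(-3) = 0 - 18 = -18
Dy = (-3)(-6) - (1)(0) = 18 - 0 = 18
x = Dx/D = -18/-3 = 6
y = Dy/D = 18/-3 = -6

x = 6, y = -6


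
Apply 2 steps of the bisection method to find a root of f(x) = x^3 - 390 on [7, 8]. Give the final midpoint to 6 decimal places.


f(x) = x^3 - 390
f(7) = -47 < 0
f(8) = 122 > 0

Step 1: midpoint = (7.000000 + 8.000000)/2 = 7.500000
  f(7.500000) = 31.875000
  f(mid) > 0, so root is in [7.000000, 7.500000]

Step 2: midpoint = (7.000000 + 7.500000)/2 = 7.250000
  f(7.250000) = -8.921875
  f(mid) < 0, so root is in [7.250000, 7.500000]

midpoint = 7.250000


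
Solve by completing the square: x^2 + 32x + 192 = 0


Start: x^2 + 32x + 192 = 0
Move constant: x^2 + 32x = -192
Half of 32 is 16, squared is 256
Add 256 to both sides: x^2 + 32x + 256 = 64
(x + 16)^2 = 64
x + 16 = ±8
x = -16 + 8 = -8 or x = -16 - 8 = -24

x = -24, x = -8


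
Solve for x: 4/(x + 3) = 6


Multiply both sides by (x + 3): 4 = 6(x + 3)
Distribute: 4 = 6x + 18
6x = 4 - 18 = -14
x = -7/3

x = -7/3


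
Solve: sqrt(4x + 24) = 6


Square both sides: 4x + 24 = 6^2 = 36
4x = 36 - 24 = 12
x = 3
Check: sqrt(4*3 + 24) = sqrt(36) = 6 ✓

x = 3


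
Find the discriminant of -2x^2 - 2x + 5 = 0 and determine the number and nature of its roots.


For ax^2 + bx + c = 0, discriminant D = b^2 - 4ac
Here a = -2, b = -2, c = 5
D = (-2)^2 - 4(-2)(5) = 4 + 40 = 44

D = 44 > 0 but not a perfect square
The equation has 2 distinct real irrational roots.

Discriminant = 44, 2 distinct real irrational roots


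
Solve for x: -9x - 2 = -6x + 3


Starting with: -9x - 2 = -6x + 3
Move all x terms to left: (-9 + 6)x = 3 + 2
Simplify: -3x = 5
Divide both sides by -3: x = -5/3

x = -5/3


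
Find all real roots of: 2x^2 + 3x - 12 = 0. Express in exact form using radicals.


Using the quadratic formula: x = (-b ± sqrt(b^2 - 4ac)) / (2a)
Here a = 2, b = 3, c = -12
Discriminant = b^2 - 4ac = 3^2 - 4(2)(-12) = 9 + 96 = 105
Since discriminant = 105 > 0, there are two real roots.
x = (-3 ± sqrt(105)) / 4
Numerically: x ≈ 1.8117 or x ≈ -3.3117

x = (-3 + sqrt(105)) / 4 or x = (-3 - sqrt(105)) / 4


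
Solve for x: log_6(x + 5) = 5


Convert to exponential form: x + 5 = 6^5 = 7776
x = 7776 - 5 = 7771
Check: log_6(7771 + 5) = log_6(7776) = log_6(7776) = 5 ✓

x = 7771


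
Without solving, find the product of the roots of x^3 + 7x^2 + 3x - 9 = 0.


By Vieta's formulas for x^3 + bx^2 + cx + d = 0:
  r1 + r2 + r3 = -b/a = -7
  r1*r2 + r1*r3 + r2*r3 = c/a = 3
  r1*r2*r3 = -d/a = 9


Product = 9


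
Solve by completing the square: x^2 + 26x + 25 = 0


Start: x^2 + 26x + 25 = 0
Move constant: x^2 + 26x = -25
Half of 26 is 13, squared is 169
Add 169 to both sides: x^2 + 26x + 169 = 144
(x + 13)^2 = 144
x + 13 = ±12
x = -13 + 12 = -1 or x = -13 - 12 = -25

x = -25, x = -1


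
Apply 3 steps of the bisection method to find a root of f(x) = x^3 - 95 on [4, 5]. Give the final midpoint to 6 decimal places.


f(x) = x^3 - 95
f(4) = -31 < 0
f(5) = 30 > 0

Step 1: midpoint = (4.000000 + 5.000000)/2 = 4.500000
  f(4.500000) = -3.875000
  f(mid) < 0, so root is in [4.500000, 5.000000]

Step 2: midpoint = (4.500000 + 5.000000)/2 = 4.750000
  f(4.750000) = 12.171875
  f(mid) > 0, so root is in [4.500000, 4.750000]

Step 3: midpoint = (4.500000 + 4.750000)/2 = 4.625000
  f(4.625000) = 3.931641
  f(mid) > 0, so root is in [4.500000, 4.625000]

midpoint = 4.625000


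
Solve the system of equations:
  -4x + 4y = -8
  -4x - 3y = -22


Using Cramer's rule:
Determinant D = (-4)(-3) - (-4)(4) = 12 + 16 = 28
Dx = (-8)(-3) - (-22)(4) = 24 + 88 = 112
Dy = (-4)(-22) - (-4)(-8) = 88 - 32 = 56
x = Dx/D = 112/28 = 4
y = Dy/D = 56/28 = 2

x = 4, y = 2


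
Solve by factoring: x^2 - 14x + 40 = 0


We need two numbers that multiply to 40 and add to -14.
Those numbers are -10 and -4 (since (-10) * (-4) = 40 and (-10) + (-4) = -14).
So x^2 - 14x + 40 = (x - 10)(x - 4) = 0
Setting each factor to zero: x = 10 or x = 4

x = 4, x = 10


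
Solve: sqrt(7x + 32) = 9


Square both sides: 7x + 32 = 9^2 = 81
7x = 81 - 32 = 49
x = 7
Check: sqrt(7*7 + 32) = sqrt(81) = 9 ✓

x = 7


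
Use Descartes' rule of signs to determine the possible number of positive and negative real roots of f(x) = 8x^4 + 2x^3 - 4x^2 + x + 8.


Descartes' rule of signs:

For positive roots, count sign changes in f(x) = 8x^4 + 2x^3 - 4x^2 + x + 8:
Signs of coefficients: +, +, -, +, +
Number of sign changes: 2
Possible positive real roots: 2, 0

For negative roots, examine f(-x) = 8x^4 - 2x^3 - 4x^2 - x + 8:
Signs of coefficients: +, -, -, -, +
Number of sign changes: 2
Possible negative real roots: 2, 0

Positive roots: 2 or 0; Negative roots: 2 or 0


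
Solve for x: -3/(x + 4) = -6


Multiply both sides by (x + 4): -3 = -6(x + 4)
Distribute: -3 = -6x - 24
-6x = -3 + 24 = 21
x = -7/2

x = -7/2


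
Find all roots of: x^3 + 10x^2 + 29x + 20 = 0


Let p(x) = x^3 + 10x^2 + 29x + 20. By the rational root theorem (leading coefficient 1), any rational root is an integer divisor of 20: try ±1, ±2, ... in turn.
Test x = 1: value = 60 ≠ 0.
Test x = -1: value = 0 ✓, so (x + 1) is a factor.
Synthetic division by (x + 1): bring down 1; 1(-1) + 10 = 9; 9(-1) + 29 = 20; 20(-1) + 20 = 0 → quotient x^2 + 9x + 20, remainder 0.
Solve the quadratic x^2 + 9x + 20 = 0: discriminant = 9^2 - 4(1)(20) = 81 - 80 = 1.
sqrt(1) = 1, so x = (-9 ± 1)/2: x = -4 or x = -5.
Collecting all roots found:

x = -5, x = -4, x = -1


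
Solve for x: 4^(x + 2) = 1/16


Express both sides with the same base.
1/16 = 4^(-2)
Since the bases match, equate exponents: x + 2 = -2
So x = -2 - (2) = -4

x = -4


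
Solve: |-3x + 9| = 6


An absolute value equation |expr| = 6 gives two cases:
Case 1: -3x + 9 = 6
  -3x = -3, so x = 1
Case 2: -3x + 9 = -6
  -3x = -15, so x = 5

x = 1, x = 5


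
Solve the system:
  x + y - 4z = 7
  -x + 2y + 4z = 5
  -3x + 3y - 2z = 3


Using Cramer's rule. Expand each determinant along the first row.
D  = 1*[2*(-2) - 4*3] - 1*[(-1)*(-2) - 4*(-3)] + (-4)*[(-1)*3 - 2*(-3)]
  = 1*(-16) - 1*(14) + (-4)*(3) = -42
Dx = 7*[2*(-2) - 4*3] - 1*[5*(-2) - 4*3] + (-4)*[5*3 - 2*3]
  = 7*(-16) - 1*(-22) + (-4)*(9) = -126
Dy = 1*[5*(-2) - 4*3] - 7*[(-1)*(-2) - 4*(-3)] + (-4)*[(-1)*3 - 5*(-3)]
  = 1*(-22) - 7*(14) + (-4)*(12) = -168
Dz = 1*[2*3 - 5*3] - 1*[(-1)*3 - 5*(-3)] + 7*[(-1)*3 - 2*(-3)]
  = 1*(-9) - 1*(12) + 7*(3) = 0
x = Dx/D = -126/-42 = 3, y = Dy/D = -168/-42 = 4, z = Dz/D = 0/-42 = 0
Check eq1: (1)(3) + (1)(4) + (-4)(0) = 7 = 7 ✓
Check eq2: (-1)(3) + (2)(4) + (4)(0) = 5 = 5 ✓
Check eq3: (-3)(3) + (3)(4) + (-2)(0) = 3 = 3 ✓

x = 3, y = 4, z = 0


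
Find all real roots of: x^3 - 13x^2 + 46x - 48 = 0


Let p(x) = x^3 - 13x^2 + 46x - 48. By the rational root theorem (leading coefficient 1), any rational root is an integer divisor of 48: try ±1, ±2, ... in turn.
Test x = 1: value = -14 ≠ 0.
Test x = -1: value = -108 ≠ 0.
Test x = 2: value = 0 ✓, so (x - 2) is a factor.
Synthetic division by (x - 2): bring down 1; 1(2) - 13 = -11; (-11)(2) + 46 = 24; 24(2) - 48 = 0 → quotient x^2 - 11x + 24, remainder 0.
Solve the quadratic x^2 - 11x + 24 = 0: discriminant = (-11)^2 - 4(1)(24) = 121 - 96 = 25.
sqrt(25) = 5, so x = (11 ± 5)/2: x = 8 or x = 3.

x = 2, x = 3, x = 8


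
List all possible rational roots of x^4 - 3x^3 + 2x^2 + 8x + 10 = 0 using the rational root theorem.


Rational root theorem: possible roots are ±p/q where:
  p divides the constant term (10): p ∈ {1, 2, 5, 10}
  q divides the leading coefficient (1): q ∈ {1}

All possible rational roots: -10, -5, -2, -1, 1, 2, 5, 10

-10, -5, -2, -1, 1, 2, 5, 10


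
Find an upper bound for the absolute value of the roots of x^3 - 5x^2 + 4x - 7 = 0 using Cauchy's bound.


Cauchy's bound: all roots r satisfy |r| <= 1 + max(|a_i/a_n|) for i = 0,...,n-1
where a_n is the leading coefficient.

Coefficients: [1, -5, 4, -7]
Leading coefficient a_n = 1
Ratios |a_i/a_n|: 5, 4, 7
Maximum ratio: 7
Cauchy's bound: |r| <= 1 + 7 = 8

Upper bound = 8


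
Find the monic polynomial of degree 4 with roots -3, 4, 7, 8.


A monic polynomial with roots -3, 4, 7, 8 is:
p(x) = (x + 3)(x - 4)(x - 7)(x - 8)
After multiplying by (x + 3): x + 3
After multiplying by (x - 4): x^2 - x - 12
After multiplying by (x - 7): x^3 - 8x^2 - 5x + 84
After multiplying by (x - 8): x^4 - 16x^3 + 59x^2 + 124x - 672

x^4 - 16x^3 + 59x^2 + 124x - 672


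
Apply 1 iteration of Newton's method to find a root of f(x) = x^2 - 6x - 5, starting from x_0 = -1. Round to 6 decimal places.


Newton's method: x_(n+1) = x_n - f(x_n)/f'(x_n)
f(x) = x^2 - 6x - 5
f'(x) = 2x - 6

Iteration 1:
  f(-1.000000) = 2.000000
  f'(-1.000000) = -8.000000
  x_1 = -1.000000 - (2.000000)/(-8.000000) = -0.750000

x_1 = -0.750000


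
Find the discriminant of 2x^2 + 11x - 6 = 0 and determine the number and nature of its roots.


For ax^2 + bx + c = 0, discriminant D = b^2 - 4ac
Here a = 2, b = 11, c = -6
D = (11)^2 - 4(2)(-6) = 121 + 48 = 169

D = 169 > 0 and is a perfect square (sqrt = 13)
The equation has 2 distinct real rational roots.

Discriminant = 169, 2 distinct real rational roots


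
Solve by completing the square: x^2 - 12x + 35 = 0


Start: x^2 - 12x + 35 = 0
Move constant: x^2 - 12x = -35
Half of -12 is -6, squared is 36
Add 36 to both sides: x^2 - 12x + 36 = 1
(x - 6)^2 = 1
x - 6 = ±1
x = 6 + 1 = 7 or x = 6 - 1 = 5

x = 5, x = 7


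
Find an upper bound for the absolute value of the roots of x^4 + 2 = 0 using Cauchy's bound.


Cauchy's bound: all roots r satisfy |r| <= 1 + max(|a_i/a_n|) for i = 0,...,n-1
where a_n is the leading coefficient.

Coefficients: [1, 0, 0, 0, 2]
Leading coefficient a_n = 1
Ratios |a_i/a_n|: 0, 0, 0, 2
Maximum ratio: 2
Cauchy's bound: |r| <= 1 + 2 = 3

Upper bound = 3


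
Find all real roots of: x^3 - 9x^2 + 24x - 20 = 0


Let p(x) = x^3 - 9x^2 + 24x - 20. By the rational root theorem (leading coefficient 1), any rational root is an integer divisor of 20: try ±1, ±2, ... in turn.
Test x = 1: value = -4 ≠ 0.
Test x = -1: value = -54 ≠ 0.
Test x = 2: value = 0 ✓, so (x - 2) is a factor.
Synthetic division by (x - 2): bring down 1; 1(2) - 9 = -7; (-7)(2) + 24 = 10; 10(2) - 20 = 0 → quotient x^2 - 7x + 10, remainder 0.
Solve the quadratic x^2 - 7x + 10 = 0: discriminant = (-7)^2 - 4(1)(10) = 49 - 40 = 9.
sqrt(9) = 3, so x = (7 ± 3)/2: x = 5 or x = 2.

x = 2 (multiplicity 2), x = 5


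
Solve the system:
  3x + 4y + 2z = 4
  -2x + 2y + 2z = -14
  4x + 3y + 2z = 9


Using Cramer's rule. Expand each determinant along the first row.
D  = 3*[2*2 - 2*3] - 4*[(-2)*2 - 2*4] + 2*[(-2)*3 - 2*4]
  = 3*(-2) - 4*(-12) + 2*(-14) = 14
Dx = 4*[2*2 - 2*3] - 4*[(-14)*2 - 2*9] + 2*[(-14)*3 - 2*9]
  = 4*(-2) - 4*(-46) + 2*(-60) = 56
Dy = 3*[(-14)*2 - 2*9] - 4*[(-2)*2 - 2*4] + 2*[(-2)*9 - (-14)*4]
  = 3*(-46) - 4*(-12) + 2*(38) = -14
Dz = 3*[2*9 - (-14)*3] - 4*[(-2)*9 - (-14)*4] + 4*[(-2)*3 - 2*4]
  = 3*(60) - 4*(38) + 4*(-14) = -28
x = Dx/D = 56/14 = 4, y = Dy/D = -14/14 = -1, z = Dz/D = -28/14 = -2
Check eq1: (3)(4) + (4)(-1) + (2)(-2) = 4 = 4 ✓
Check eq2: (-2)(4) + (2)(-1) + (2)(-2) = -14 = -14 ✓
Check eq3: (4)(4) + (3)(-1) + (2)(-2) = 9 = 9 ✓

x = 4, y = -1, z = -2


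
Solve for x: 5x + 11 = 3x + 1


Starting with: 5x + 11 = 3x + 1
Move all x terms to left: (5 - 3)x = 1 - 11
Simplify: 2x = -10
Divide both sides by 2: x = -5

x = -5


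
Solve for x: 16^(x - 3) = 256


Express both sides with the same base.
256 = 16^2
Since the bases match, equate exponents: x - 3 = 2
So x = 2 - (-3) = 5

x = 5


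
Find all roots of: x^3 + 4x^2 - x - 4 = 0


Let p(x) = x^3 + 4x^2 - x - 4. By the rational root theorem (leading coefficient 1), any rational root is an integer divisor of 4: try ±1, ±2, ... in turn.
Test x = 1: value = 0 ✓, so (x - 1) is a factor.
Synthetic division by (x - 1): bring down 1; 1(1) + 4 = 5; 5(1) - 1 = 4; 4(1) - 4 = 0 → quotient x^2 + 5x + 4, remainder 0.
Solve the quadratic x^2 + 5x + 4 = 0: discriminant = 5^2 - 4(1)(4) = 25 - 16 = 9.
sqrt(9) = 3, so x = (-5 ± 3)/2: x = -1 or x = -4.
Collecting all roots found:

x = -4, x = -1, x = 1


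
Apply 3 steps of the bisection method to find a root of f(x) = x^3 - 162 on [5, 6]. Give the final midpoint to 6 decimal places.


f(x) = x^3 - 162
f(5) = -37 < 0
f(6) = 54 > 0

Step 1: midpoint = (5.000000 + 6.000000)/2 = 5.500000
  f(5.500000) = 4.375000
  f(mid) > 0, so root is in [5.000000, 5.500000]

Step 2: midpoint = (5.000000 + 5.500000)/2 = 5.250000
  f(5.250000) = -17.296875
  f(mid) < 0, so root is in [5.250000, 5.500000]

Step 3: midpoint = (5.250000 + 5.500000)/2 = 5.375000
  f(5.375000) = -6.712891
  f(mid) < 0, so root is in [5.375000, 5.500000]

midpoint = 5.375000


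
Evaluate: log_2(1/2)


We need the exponent such that 2^? = 1/2
2^(-1) = 1/2^1 = 1/2
Therefore log_2(1/2) = -1

-1


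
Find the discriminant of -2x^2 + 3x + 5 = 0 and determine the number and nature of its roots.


For ax^2 + bx + c = 0, discriminant D = b^2 - 4ac
Here a = -2, b = 3, c = 5
D = (3)^2 - 4(-2)(5) = 9 + 40 = 49

D = 49 > 0 and is a perfect square (sqrt = 7)
The equation has 2 distinct real rational roots.

Discriminant = 49, 2 distinct real rational roots


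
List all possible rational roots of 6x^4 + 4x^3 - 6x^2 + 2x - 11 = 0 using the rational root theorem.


Rational root theorem: possible roots are ±p/q where:
  p divides the constant term (-11): p ∈ {1, 11}
  q divides the leading coefficient (6): q ∈ {1, 2, 3, 6}

All possible rational roots: -11, -11/2, -11/3, -11/6, -1, -1/2, -1/3, -1/6, 1/6, 1/3, 1/2, 1, 11/6, 11/3, 11/2, 11

-11, -11/2, -11/3, -11/6, -1, -1/2, -1/3, -1/6, 1/6, 1/3, 1/2, 1, 11/6, 11/3, 11/2, 11


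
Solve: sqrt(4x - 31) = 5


Square both sides: 4x - 31 = 5^2 = 25
4x = 25 + 31 = 56
x = 14
Check: sqrt(4*14 - 31) = sqrt(25) = 5 ✓

x = 14


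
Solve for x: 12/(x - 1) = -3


Multiply both sides by (x - 1): 12 = -3(x - 1)
Distribute: 12 = -3x + 3
-3x = 12 - 3 = 9
x = -3

x = -3


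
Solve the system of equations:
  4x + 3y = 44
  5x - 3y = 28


Using Cramer's rule:
Determinant D = (4)(-3) - (5)(3) = -12 - 15 = -27
Dx = (44)(-3) - (28)(3) = -132 - 84 = -216
Dy = (4)(28) - (5)(44) = 112 - 220 = -108
x = Dx/D = -216/-27 = 8
y = Dy/D = -108/-27 = 4

x = 8, y = 4


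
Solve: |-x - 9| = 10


An absolute value equation |expr| = 10 gives two cases:
Case 1: -x - 9 = 10
  -x = 19, so x = -19
Case 2: -x - 9 = -10
  -x = -1, so x = 1

x = -19, x = 1


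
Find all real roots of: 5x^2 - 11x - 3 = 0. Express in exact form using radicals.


Using the quadratic formula: x = (-b ± sqrt(b^2 - 4ac)) / (2a)
Here a = 5, b = -11, c = -3
Discriminant = b^2 - 4ac = (-11)^2 - 4(5)(-3) = 121 + 60 = 181
Since discriminant = 181 > 0, there are two real roots.
x = (11 ± sqrt(181)) / 10
Numerically: x ≈ 2.4454 or x ≈ -0.2454

x = (11 + sqrt(181)) / 10 or x = (11 - sqrt(181)) / 10


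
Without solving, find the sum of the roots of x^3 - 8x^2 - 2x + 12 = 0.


By Vieta's formulas for x^3 + bx^2 + cx + d = 0:
  r1 + r2 + r3 = -b/a = 8
  r1*r2 + r1*r3 + r2*r3 = c/a = -2
  r1*r2*r3 = -d/a = -12


Sum = 8


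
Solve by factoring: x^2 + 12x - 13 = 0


We need two numbers that multiply to -13 and add to 12.
Those numbers are 13 and -1 (since 13 * (-1) = -13 and 13 + (-1) = 12).
So x^2 + 12x - 13 = (x + 13)(x - 1) = 0
Setting each factor to zero: x = -13 or x = 1

x = -13, x = 1


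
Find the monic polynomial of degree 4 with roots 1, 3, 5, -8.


A monic polynomial with roots 1, 3, 5, -8 is:
p(x) = (x - 1)(x - 3)(x - 5)(x + 8)
After multiplying by (x - 1): x - 1
After multiplying by (x - 3): x^2 - 4x + 3
After multiplying by (x - 5): x^3 - 9x^2 + 23x - 15
After multiplying by (x + 8): x^4 - x^3 - 49x^2 + 169x - 120

x^4 - x^3 - 49x^2 + 169x - 120


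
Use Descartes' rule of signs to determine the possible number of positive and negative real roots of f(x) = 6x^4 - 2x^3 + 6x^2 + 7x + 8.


Descartes' rule of signs:

For positive roots, count sign changes in f(x) = 6x^4 - 2x^3 + 6x^2 + 7x + 8:
Signs of coefficients: +, -, +, +, +
Number of sign changes: 2
Possible positive real roots: 2, 0

For negative roots, examine f(-x) = 6x^4 + 2x^3 + 6x^2 - 7x + 8:
Signs of coefficients: +, +, +, -, +
Number of sign changes: 2
Possible negative real roots: 2, 0

Positive roots: 2 or 0; Negative roots: 2 or 0


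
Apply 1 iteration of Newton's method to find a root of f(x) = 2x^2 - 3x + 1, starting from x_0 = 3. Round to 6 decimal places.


Newton's method: x_(n+1) = x_n - f(x_n)/f'(x_n)
f(x) = 2x^2 - 3x + 1
f'(x) = 4x - 3

Iteration 1:
  f(3.000000) = 10.000000
  f'(3.000000) = 9.000000
  x_1 = 3.000000 - (10.000000)/(9.000000) = 1.888889

x_1 = 1.888889


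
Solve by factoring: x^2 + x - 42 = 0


We need two numbers that multiply to -42 and add to 1.
Those numbers are -6 and 7 (since (-6) * 7 = -42 and (-6) + 7 = 1).
So x^2 + x - 42 = (x - 6)(x + 7) = 0
Setting each factor to zero: x = 6 or x = -7

x = -7, x = 6


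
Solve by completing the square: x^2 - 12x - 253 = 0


Start: x^2 - 12x - 253 = 0
Move constant: x^2 - 12x = 253
Half of -12 is -6, squared is 36
Add 36 to both sides: x^2 - 12x + 36 = 289
(x - 6)^2 = 289
x - 6 = ±17
x = 6 + 17 = 23 or x = 6 - 17 = -11

x = -11, x = 23


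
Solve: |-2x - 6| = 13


An absolute value equation |expr| = 13 gives two cases:
Case 1: -2x - 6 = 13
  -2x = 19, so x = -19/2
Case 2: -2x - 6 = -13
  -2x = -7, so x = 7/2

x = -19/2, x = 7/2


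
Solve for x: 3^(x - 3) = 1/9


Express both sides with the same base.
1/9 = 3^(-2)
Since the bases match, equate exponents: x - 3 = -2
So x = -2 - (-3) = 1

x = 1


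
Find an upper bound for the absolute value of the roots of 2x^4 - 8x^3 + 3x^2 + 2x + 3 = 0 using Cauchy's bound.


Cauchy's bound: all roots r satisfy |r| <= 1 + max(|a_i/a_n|) for i = 0,...,n-1
where a_n is the leading coefficient.

Coefficients: [2, -8, 3, 2, 3]
Leading coefficient a_n = 2
Ratios |a_i/a_n|: 4, 3/2, 1, 3/2
Maximum ratio: 4
Cauchy's bound: |r| <= 1 + 4 = 5

Upper bound = 5


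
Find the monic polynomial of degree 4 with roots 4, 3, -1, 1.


A monic polynomial with roots 4, 3, -1, 1 is:
p(x) = (x - 4)(x - 3)(x + 1)(x - 1)
After multiplying by (x - 4): x - 4
After multiplying by (x - 3): x^2 - 7x + 12
After multiplying by (x + 1): x^3 - 6x^2 + 5x + 12
After multiplying by (x - 1): x^4 - 7x^3 + 11x^2 + 7x - 12

x^4 - 7x^3 + 11x^2 + 7x - 12


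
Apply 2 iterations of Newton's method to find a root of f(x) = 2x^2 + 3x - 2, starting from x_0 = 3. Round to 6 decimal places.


Newton's method: x_(n+1) = x_n - f(x_n)/f'(x_n)
f(x) = 2x^2 + 3x - 2
f'(x) = 4x + 3

Iteration 1:
  f(3.000000) = 25.000000
  f'(3.000000) = 15.000000
  x_1 = 3.000000 - (25.000000)/(15.000000) = 1.333333

Iteration 2:
  f(1.333333) = 5.555556
  f'(1.333333) = 8.333333
  x_2 = 1.333333 - (5.555556)/(8.333333) = 0.666667

x_2 = 0.666667


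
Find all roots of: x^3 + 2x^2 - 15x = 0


The constant term is 0, so x = 0 is a root. Factor out x:
  x^2 + 2x - 15 = 0
Solve the quadratic x^2 + 2x - 15 = 0: discriminant = 2^2 - 4(1)(-15) = 4 + 60 = 64.
sqrt(64) = 8, so x = (-2 ± 8)/2: x = 3 or x = -5.
Collecting all roots found:

x = -5, x = 0, x = 3


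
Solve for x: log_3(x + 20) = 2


Convert to exponential form: x + 20 = 3^2 = 9
x = 9 - 20 = -11
Check: log_3(-11 + 20) = log_3(9) = log_3(9) = 2 ✓

x = -11


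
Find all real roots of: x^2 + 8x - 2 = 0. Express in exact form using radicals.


Using the quadratic formula: x = (-b ± sqrt(b^2 - 4ac)) / (2a)
Here a = 1, b = 8, c = -2
Discriminant = b^2 - 4ac = 8^2 - 4(1)(-2) = 64 + 8 = 72
Since discriminant = 72 > 0, there are two real roots.
x = (-8 ± 6*sqrt(2)) / 2
Simplifying: x = -4 ± 3*sqrt(2)
Numerically: x ≈ 0.2426 or x ≈ -8.2426

x = -4 + 3*sqrt(2) or x = -4 - 3*sqrt(2)


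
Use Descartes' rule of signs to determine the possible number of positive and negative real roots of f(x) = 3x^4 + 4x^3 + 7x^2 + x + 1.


Descartes' rule of signs:

For positive roots, count sign changes in f(x) = 3x^4 + 4x^3 + 7x^2 + x + 1:
Signs of coefficients: +, +, +, +, +
Number of sign changes: 0
Possible positive real roots: 0

For negative roots, examine f(-x) = 3x^4 - 4x^3 + 7x^2 - x + 1:
Signs of coefficients: +, -, +, -, +
Number of sign changes: 4
Possible negative real roots: 4, 2, 0

Positive roots: 0; Negative roots: 4 or 2 or 0


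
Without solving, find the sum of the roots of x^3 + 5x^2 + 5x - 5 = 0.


By Vieta's formulas for x^3 + bx^2 + cx + d = 0:
  r1 + r2 + r3 = -b/a = -5
  r1*r2 + r1*r3 + r2*r3 = c/a = 5
  r1*r2*r3 = -d/a = 5


Sum = -5


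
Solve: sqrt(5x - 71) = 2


Square both sides: 5x - 71 = 2^2 = 4
5x = 4 + 71 = 75
x = 15
Check: sqrt(5*15 - 71) = sqrt(4) = 2 ✓

x = 15


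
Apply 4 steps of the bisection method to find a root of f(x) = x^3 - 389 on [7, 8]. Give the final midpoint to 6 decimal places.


f(x) = x^3 - 389
f(7) = -46 < 0
f(8) = 123 > 0

Step 1: midpoint = (7.000000 + 8.000000)/2 = 7.500000
  f(7.500000) = 32.875000
  f(mid) > 0, so root is in [7.000000, 7.500000]

Step 2: midpoint = (7.000000 + 7.500000)/2 = 7.250000
  f(7.250000) = -7.921875
  f(mid) < 0, so root is in [7.250000, 7.500000]

Step 3: midpoint = (7.250000 + 7.500000)/2 = 7.375000
  f(7.375000) = 12.130859
  f(mid) > 0, so root is in [7.250000, 7.375000]

Step 4: midpoint = (7.250000 + 7.375000)/2 = 7.312500
  f(7.312500) = 2.018799
  f(mid) > 0, so root is in [7.250000, 7.312500]

midpoint = 7.312500


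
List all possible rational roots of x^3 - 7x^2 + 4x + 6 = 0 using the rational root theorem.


Rational root theorem: possible roots are ±p/q where:
  p divides the constant term (6): p ∈ {1, 2, 3, 6}
  q divides the leading coefficient (1): q ∈ {1}

All possible rational roots: -6, -3, -2, -1, 1, 2, 3, 6

-6, -3, -2, -1, 1, 2, 3, 6


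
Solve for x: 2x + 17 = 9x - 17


Starting with: 2x + 17 = 9x - 17
Move all x terms to left: (2 - 9)x = -17 - 17
Simplify: -7x = -34
Divide both sides by -7: x = 34/7

x = 34/7


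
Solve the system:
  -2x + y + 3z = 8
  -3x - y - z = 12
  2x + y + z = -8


Using Cramer's rule. Expand each determinant along the first row.
D  = (-2)*[(-1)*1 - (-1)*1] - 1*[(-3)*1 - (-1)*2] + 3*[(-3)*1 - (-1)*2]
  = (-2)*(0) - 1*(-1) + 3*(-1) = -2
Dx = 8*[(-1)*1 - (-1)*1] - 1*[12*1 - (-1)*(-8)] + 3*[12*1 - (-1)*(-8)]
  = 8*(0) - 1*(4) + 3*(4) = 8
Dy = (-2)*[12*1 - (-1)*(-8)] - 8*[(-3)*1 - (-1)*2] + 3*[(-3)*(-8) - 12*2]
  = (-2)*(4) - 8*(-1) + 3*(0) = 0
Dz = (-2)*[(-1)*(-8) - 12*1] - 1*[(-3)*(-8) - 12*2] + 8*[(-3)*1 - (-1)*2]
  = (-2)*(-4) - 1*(0) + 8*(-1) = 0
x = Dx/D = 8/-2 = -4, y = Dy/D = 0/-2 = 0, z = Dz/D = 0/-2 = 0
Check eq1: (-2)(-4) + (1)(0) + (3)(0) = 8 = 8 ✓
Check eq2: (-3)(-4) + (-1)(0) + (-1)(0) = 12 = 12 ✓
Check eq3: (2)(-4) + (1)(0) + (1)(0) = -8 = -8 ✓

x = -4, y = 0, z = 0


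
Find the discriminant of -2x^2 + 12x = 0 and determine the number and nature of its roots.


For ax^2 + bx + c = 0, discriminant D = b^2 - 4ac
Here a = -2, b = 12, c = 0
D = (12)^2 - 4(-2)(0) = 144 - 0 = 144

D = 144 > 0 and is a perfect square (sqrt = 12)
The equation has 2 distinct real rational roots.

Discriminant = 144, 2 distinct real rational roots


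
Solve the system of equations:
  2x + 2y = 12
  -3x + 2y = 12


Using Cramer's rule:
Determinant D = (2)(2) - (-3)(2) = 4 + 6 = 10
Dx = (12)(2) - (12)(2) = 24 - 24 = 0
Dy = (2)(12) - (-3)(12) = 24 + 36 = 60
x = Dx/D = 0/10 = 0
y = Dy/D = 60/10 = 6

x = 0, y = 6


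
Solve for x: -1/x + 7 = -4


Subtract 7 from both sides: -1/x = -11
Multiply both sides by x: -1 = -11 * x
Divide by -11: x = 1/11

x = 1/11


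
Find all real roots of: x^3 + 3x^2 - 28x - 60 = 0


Let p(x) = x^3 + 3x^2 - 28x - 60. By the rational root theorem (leading coefficient 1), any rational root is an integer divisor of 60: try ±1, ±2, ... in turn.
Test x = 1: value = -84 ≠ 0.
Test x = -1: value = -30 ≠ 0.
Test x = 2: value = -96 ≠ 0.
Test x = -2: value = 0 ✓, so (x + 2) is a factor.
Synthetic division by (x + 2): bring down 1; 1(-2) + 3 = 1; 1(-2) - 28 = -30; (-30)(-2) - 60 = 0 → quotient x^2 + x - 30, remainder 0.
Solve the quadratic x^2 + x - 30 = 0: discriminant = 1^2 - 4(1)(-30) = 1 + 120 = 121.
sqrt(121) = 11, so x = (-1 ± 11)/2: x = 5 or x = -6.

x = -6, x = -2, x = 5


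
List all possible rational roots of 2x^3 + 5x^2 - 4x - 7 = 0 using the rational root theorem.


Rational root theorem: possible roots are ±p/q where:
  p divides the constant term (-7): p ∈ {1, 7}
  q divides the leading coefficient (2): q ∈ {1, 2}

All possible rational roots: -7, -7/2, -1, -1/2, 1/2, 1, 7/2, 7

-7, -7/2, -1, -1/2, 1/2, 1, 7/2, 7


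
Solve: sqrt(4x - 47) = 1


Square both sides: 4x - 47 = 1^2 = 1
4x = 1 + 47 = 48
x = 12
Check: sqrt(4*12 - 47) = sqrt(1) = 1 ✓

x = 12


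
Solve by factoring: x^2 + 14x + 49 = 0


We need two numbers that multiply to 49 and add to 14.
Those numbers are 7 and 7 (since 7 * 7 = 49 and 7 + 7 = 14).
So x^2 + 14x + 49 = (x + 7)(x + 7) = 0
Setting each factor to zero: x = -7 or x = -7

x = -7


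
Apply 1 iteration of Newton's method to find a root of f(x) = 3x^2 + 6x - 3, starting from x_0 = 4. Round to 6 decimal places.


Newton's method: x_(n+1) = x_n - f(x_n)/f'(x_n)
f(x) = 3x^2 + 6x - 3
f'(x) = 6x + 6

Iteration 1:
  f(4.000000) = 69.000000
  f'(4.000000) = 30.000000
  x_1 = 4.000000 - (69.000000)/(30.000000) = 1.700000

x_1 = 1.700000


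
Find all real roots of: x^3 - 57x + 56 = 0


Let p(x) = x^3 - 57x + 56. By the rational root theorem (leading coefficient 1), any rational root is an integer divisor of 56: try ±1, ±2, ... in turn.
Test x = 1: value = 0 ✓, so (x - 1) is a factor.
Synthetic division by (x - 1): bring down 1; 1(1) + 0 = 1; 1(1) - 57 = -56; (-56)(1) + 56 = 0 → quotient x^2 + x - 56, remainder 0.
Solve the quadratic x^2 + x - 56 = 0: discriminant = 1^2 - 4(1)(-56) = 1 + 224 = 225.
sqrt(225) = 15, so x = (-1 ± 15)/2: x = 7 or x = -8.

x = -8, x = 1, x = 7


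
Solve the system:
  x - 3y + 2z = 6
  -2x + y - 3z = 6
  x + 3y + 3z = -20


Using Cramer's rule. Expand each determinant along the first row.
D  = 1*[1*3 - (-3)*3] - (-3)*[(-2)*3 - (-3)*1] + 2*[(-2)*3 - 1*1]
  = 1*(12) - (-3)*(-3) + 2*(-7) = -11
Dx = 6*[1*3 - (-3)*3] - (-3)*[6*3 - (-3)*(-20)] + 2*[6*3 - 1*(-20)]
  = 6*(12) - (-3)*(-42) + 2*(38) = 22
Dy = 1*[6*3 - (-3)*(-20)] - 6*[(-2)*3 - (-3)*1] + 2*[(-2)*(-20) - 6*1]
  = 1*(-42) - 6*(-3) + 2*(34) = 44
Dz = 1*[1*(-20) - 6*3] - (-3)*[(-2)*(-20) - 6*1] + 6*[(-2)*3 - 1*1]
  = 1*(-38) - (-3)*(34) + 6*(-7) = 22
x = Dx/D = 22/-11 = -2, y = Dy/D = 44/-11 = -4, z = Dz/D = 22/-11 = -2
Check eq1: (1)(-2) + (-3)(-4) + (2)(-2) = 6 = 6 ✓
Check eq2: (-2)(-2) + (1)(-4) + (-3)(-2) = 6 = 6 ✓
Check eq3: (1)(-2) + (3)(-4) + (3)(-2) = -20 = -20 ✓

x = -2, y = -4, z = -2


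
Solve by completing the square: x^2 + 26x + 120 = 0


Start: x^2 + 26x + 120 = 0
Move constant: x^2 + 26x = -120
Half of 26 is 13, squared is 169
Add 169 to both sides: x^2 + 26x + 169 = 49
(x + 13)^2 = 49
x + 13 = ±7
x = -13 + 7 = -6 or x = -13 - 7 = -20

x = -20, x = -6


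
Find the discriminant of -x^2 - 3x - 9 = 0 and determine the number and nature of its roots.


For ax^2 + bx + c = 0, discriminant D = b^2 - 4ac
Here a = -1, b = -3, c = -9
D = (-3)^2 - 4(-1)(-9) = 9 - 36 = -27

D = -27 < 0
The equation has no real roots (2 complex conjugate roots).

Discriminant = -27, no real roots (2 complex conjugate roots)


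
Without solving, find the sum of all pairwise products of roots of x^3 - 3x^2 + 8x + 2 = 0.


By Vieta's formulas for x^3 + bx^2 + cx + d = 0:
  r1 + r2 + r3 = -b/a = 3
  r1*r2 + r1*r3 + r2*r3 = c/a = 8
  r1*r2*r3 = -d/a = -2


Sum of pairwise products = 8


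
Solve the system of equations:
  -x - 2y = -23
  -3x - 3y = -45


Using Cramer's rule:
Determinant D = (-1)(-3) - (-3)(-2) = 3 - 6 = -3
Dx = (-23)(-3) - (-45)(-2) = 69 - 90 = -21
Dy = (-1)(-45) - (-3)(-23) = 45 - 69 = -24
x = Dx/D = -21/-3 = 7
y = Dy/D = -24/-3 = 8

x = 7, y = 8


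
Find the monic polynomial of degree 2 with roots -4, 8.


A monic polynomial with roots -4, 8 is:
p(x) = (x + 4)(x - 8)
After multiplying by (x + 4): x + 4
After multiplying by (x - 8): x^2 - 4x - 32

x^2 - 4x - 32


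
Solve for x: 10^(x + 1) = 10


Express both sides with the same base.
10 = 10^1
Since the bases match, equate exponents: x + 1 = 1
So x = 1 - (1) = 0

x = 0


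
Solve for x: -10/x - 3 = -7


Subtract -3 from both sides: -10/x = -4
Multiply both sides by x: -10 = -4 * x
Divide by -4: x = 5/2

x = 5/2


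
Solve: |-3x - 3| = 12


An absolute value equation |expr| = 12 gives two cases:
Case 1: -3x - 3 = 12
  -3x = 15, so x = -5
Case 2: -3x - 3 = -12
  -3x = -9, so x = 3

x = -5, x = 3


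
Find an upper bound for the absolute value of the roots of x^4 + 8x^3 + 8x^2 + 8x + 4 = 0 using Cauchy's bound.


Cauchy's bound: all roots r satisfy |r| <= 1 + max(|a_i/a_n|) for i = 0,...,n-1
where a_n is the leading coefficient.

Coefficients: [1, 8, 8, 8, 4]
Leading coefficient a_n = 1
Ratios |a_i/a_n|: 8, 8, 8, 4
Maximum ratio: 8
Cauchy's bound: |r| <= 1 + 8 = 9

Upper bound = 9


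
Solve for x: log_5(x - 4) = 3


Convert to exponential form: x - 4 = 5^3 = 125
x = 125 + 4 = 129
Check: log_5(129 - 4) = log_5(125) = log_5(125) = 3 ✓

x = 129


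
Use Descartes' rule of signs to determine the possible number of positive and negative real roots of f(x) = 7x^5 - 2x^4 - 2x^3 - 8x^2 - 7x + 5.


Descartes' rule of signs:

For positive roots, count sign changes in f(x) = 7x^5 - 2x^4 - 2x^3 - 8x^2 - 7x + 5:
Signs of coefficients: +, -, -, -, -, +
Number of sign changes: 2
Possible positive real roots: 2, 0

For negative roots, examine f(-x) = -7x^5 - 2x^4 + 2x^3 - 8x^2 + 7x + 5:
Signs of coefficients: -, -, +, -, +, +
Number of sign changes: 3
Possible negative real roots: 3, 1

Positive roots: 2 or 0; Negative roots: 3 or 1


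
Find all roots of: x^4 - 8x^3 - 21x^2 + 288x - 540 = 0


Let p(x) = x^4 - 8x^3 - 21x^2 + 288x - 540. By the rational root theorem (leading coefficient 1), any rational root is an integer divisor of 540: try ±1, ±2, ... in turn.
Test x = 1: value = -280 ≠ 0.
Test x = -1: value = -840 ≠ 0.
Test x = 2: value = -96 ≠ 0.
Test x = -2: value = -1120 ≠ 0.
Test x = 3: value = 0 ✓, so (x - 3) is a factor.
Synthetic division by (x - 3): bring down 1; 1(3) - 8 = -5; (-5)(3) - 21 = -36; (-36)(3) + 288 = 180; 180(3) - 540 = 0 → quotient x^3 - 5x^2 - 36x + 180, remainder 0.
Continue with the quotient x^3 - 5x^2 - 36x + 180 (candidates must divide 180; re-test x = 3 first in case it repeats).
Test x = 3: value = 54 ≠ 0.
Test x = -3: value = 216 ≠ 0.
Test x = 4: value = 20 ≠ 0.
Test x = -4: value = 180 ≠ 0.
Test x = 5: value = 0 ✓, so (x - 5) is a factor.
Synthetic division by (x - 5): bring down 1; 1(5) - 5 = 0; 0(5) - 36 = -36; (-36)(5) + 180 = 0 → quotient x^2 - 36, remainder 0.
Solve the quadratic x^2 - 36 = 0: discriminant = 0^2 - 4(1)(-36) = 0 + 144 = 144.
sqrt(144) = 12, so x = (0 ± 12)/2: x = 6 or x = -6.
Collecting all roots found:

x = -6, x = 3, x = 5, x = 6


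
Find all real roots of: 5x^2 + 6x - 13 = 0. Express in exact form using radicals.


Using the quadratic formula: x = (-b ± sqrt(b^2 - 4ac)) / (2a)
Here a = 5, b = 6, c = -13
Discriminant = b^2 - 4ac = 6^2 - 4(5)(-13) = 36 + 260 = 296
Since discriminant = 296 > 0, there are two real roots.
x = (-6 ± 2*sqrt(74)) / 10
Simplifying: x = (-3 ± sqrt(74)) / 5
Numerically: x ≈ 1.1205 or x ≈ -2.3205

x = (-3 + sqrt(74)) / 5 or x = (-3 - sqrt(74)) / 5


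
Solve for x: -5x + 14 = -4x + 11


Starting with: -5x + 14 = -4x + 11
Move all x terms to left: (-5 + 4)x = 11 - 14
Simplify: -x = -3
Divide both sides by -1: x = 3

x = 3


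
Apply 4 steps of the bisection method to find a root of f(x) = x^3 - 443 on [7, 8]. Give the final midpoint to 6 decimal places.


f(x) = x^3 - 443
f(7) = -100 < 0
f(8) = 69 > 0

Step 1: midpoint = (7.000000 + 8.000000)/2 = 7.500000
  f(7.500000) = -21.125000
  f(mid) < 0, so root is in [7.500000, 8.000000]

Step 2: midpoint = (7.500000 + 8.000000)/2 = 7.750000
  f(7.750000) = 22.484375
  f(mid) > 0, so root is in [7.500000, 7.750000]

Step 3: midpoint = (7.500000 + 7.750000)/2 = 7.625000
  f(7.625000) = 0.322266
  f(mid) > 0, so root is in [7.500000, 7.625000]

Step 4: midpoint = (7.500000 + 7.625000)/2 = 7.562500
  f(7.562500) = -10.489990
  f(mid) < 0, so root is in [7.562500, 7.625000]

midpoint = 7.562500


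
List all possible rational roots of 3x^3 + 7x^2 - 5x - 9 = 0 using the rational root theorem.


Rational root theorem: possible roots are ±p/q where:
  p divides the constant term (-9): p ∈ {1, 3, 9}
  q divides the leading coefficient (3): q ∈ {1, 3}

All possible rational roots: -9, -3, -1, -1/3, 1/3, 1, 3, 9

-9, -3, -1, -1/3, 1/3, 1, 3, 9


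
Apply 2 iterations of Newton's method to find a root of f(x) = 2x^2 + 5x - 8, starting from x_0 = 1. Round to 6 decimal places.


Newton's method: x_(n+1) = x_n - f(x_n)/f'(x_n)
f(x) = 2x^2 + 5x - 8
f'(x) = 4x + 5

Iteration 1:
  f(1.000000) = -1.000000
  f'(1.000000) = 9.000000
  x_1 = 1.000000 - (-1.000000)/(9.000000) = 1.111111

Iteration 2:
  f(1.111111) = 0.024691
  f'(1.111111) = 9.444444
  x_2 = 1.111111 - (0.024691)/(9.444444) = 1.108497

x_2 = 1.108497


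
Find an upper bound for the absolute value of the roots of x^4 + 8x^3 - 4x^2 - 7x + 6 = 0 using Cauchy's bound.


Cauchy's bound: all roots r satisfy |r| <= 1 + max(|a_i/a_n|) for i = 0,...,n-1
where a_n is the leading coefficient.

Coefficients: [1, 8, -4, -7, 6]
Leading coefficient a_n = 1
Ratios |a_i/a_n|: 8, 4, 7, 6
Maximum ratio: 8
Cauchy's bound: |r| <= 1 + 8 = 9

Upper bound = 9


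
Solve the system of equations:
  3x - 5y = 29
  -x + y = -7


Using Cramer's rule:
Determinant D = (3)(1) - (-1)(-5) = 3 - 5 = -2
Dx = (29)(1) - (-7)(-5) = 29 - 35 = -6
Dy = (3)(-7) - (-1)(29) = -21 + 29 = 8
x = Dx/D = -6/-2 = 3
y = Dy/D = 8/-2 = -4

x = 3, y = -4
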